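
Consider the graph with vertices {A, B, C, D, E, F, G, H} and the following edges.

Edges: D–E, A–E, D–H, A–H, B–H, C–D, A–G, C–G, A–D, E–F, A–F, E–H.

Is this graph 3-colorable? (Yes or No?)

A, D, E, H form a clique, so at least 4 colors are needed.
So 3 colors are not enough.

No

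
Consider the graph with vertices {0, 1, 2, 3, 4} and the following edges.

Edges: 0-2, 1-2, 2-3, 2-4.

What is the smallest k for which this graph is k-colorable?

2

0 and 2 are adjacent, so at least 2 colors are needed.
2 colors suffice: color a → {2}; color b → {0, 1, 3, 4}. Every edge joins two different colors.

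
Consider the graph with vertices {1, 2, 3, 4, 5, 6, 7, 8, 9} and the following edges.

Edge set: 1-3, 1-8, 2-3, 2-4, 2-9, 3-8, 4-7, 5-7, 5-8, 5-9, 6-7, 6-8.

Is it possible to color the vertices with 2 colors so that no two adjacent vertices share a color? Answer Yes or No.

No

1, 3, 8 are pairwise adjacent, so at least 3 colors are needed.
So 2 colors are not enough.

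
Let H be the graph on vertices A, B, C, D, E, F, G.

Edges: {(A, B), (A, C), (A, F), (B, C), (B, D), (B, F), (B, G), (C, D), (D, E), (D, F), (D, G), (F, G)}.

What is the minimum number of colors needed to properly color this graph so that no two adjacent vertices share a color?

B, D, F, G form a clique, so at least 4 colors are needed.
A valid assignment using 4 colors: A=2, B=1, C=3, D=2, E=1, F=3, G=4. No two adjacent vertices share a color.

4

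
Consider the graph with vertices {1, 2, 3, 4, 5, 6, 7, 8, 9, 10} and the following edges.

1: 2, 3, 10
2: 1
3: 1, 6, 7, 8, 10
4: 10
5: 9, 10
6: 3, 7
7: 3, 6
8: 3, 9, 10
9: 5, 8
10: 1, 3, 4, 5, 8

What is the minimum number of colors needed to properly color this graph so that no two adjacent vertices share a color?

3, 6, 7 are mutually adjacent, so at least 3 colors are needed.
3 colors suffice: color red → {2, 3, 4, 5}; color blue → {6, 9, 10}; color green → {1, 7, 8}. Each edge has distinct colors on its endpoints.

3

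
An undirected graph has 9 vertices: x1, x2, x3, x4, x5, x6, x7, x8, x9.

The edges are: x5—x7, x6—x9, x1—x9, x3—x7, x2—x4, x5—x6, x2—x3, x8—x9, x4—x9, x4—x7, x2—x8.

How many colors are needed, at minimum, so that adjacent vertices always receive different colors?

3

The cycle x7-x5-x6-x9-x4-x7 has odd length 5, so it cannot be 2-colored; at least 3 colors are needed.
3 colors suffice: color 1 → {x2, x7, x9}; color 2 → {x1, x3, x4, x6, x8}; color 3 → {x5}. Every edge joins two different colors.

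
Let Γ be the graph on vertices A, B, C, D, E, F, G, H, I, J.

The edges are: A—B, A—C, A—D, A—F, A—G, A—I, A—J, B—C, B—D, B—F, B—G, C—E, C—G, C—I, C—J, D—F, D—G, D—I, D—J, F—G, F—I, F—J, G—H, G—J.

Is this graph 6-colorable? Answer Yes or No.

Yes

The chromatic number is 5. A, B, D, F, G form a clique, so at least 5 colors are needed.
5 colors suffice: color red → {E, G, I}; color blue → {A, H}; color green → {C, D}; color yellow → {F}; color purple → {B, J}.
Since 6 ≥ 5, a proper 6-coloring certainly exists.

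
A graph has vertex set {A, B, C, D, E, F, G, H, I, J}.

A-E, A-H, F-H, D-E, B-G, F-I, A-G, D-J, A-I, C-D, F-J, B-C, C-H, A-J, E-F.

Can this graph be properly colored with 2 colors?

No

The cycle D-J-F-H-C-D has odd length 5, so it cannot be 2-colored; at least 3 colors are needed.
So 2 colors are not enough.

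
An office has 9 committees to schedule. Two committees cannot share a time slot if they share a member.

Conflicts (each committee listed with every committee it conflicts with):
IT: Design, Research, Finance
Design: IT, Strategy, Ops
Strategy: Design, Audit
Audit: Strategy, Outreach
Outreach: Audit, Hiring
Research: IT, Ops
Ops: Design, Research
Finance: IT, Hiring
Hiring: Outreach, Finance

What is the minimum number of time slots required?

3

The cycle Hiring-Finance-IT-Design-Strategy-Audit-Outreach-Hiring has odd length 7, so it cannot be 2-colored; at least 3 time slots are needed.
Using 3 time slots: IT=2, Design=1, Strategy=2, Audit=1, Outreach=2, Research=1, Ops=2, Finance=1, Hiring=3. No two conflicting committees share a time slot.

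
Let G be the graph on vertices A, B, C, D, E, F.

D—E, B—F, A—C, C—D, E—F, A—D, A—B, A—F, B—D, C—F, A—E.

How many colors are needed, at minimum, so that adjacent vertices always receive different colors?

A, B, D are mutually adjacent, so at least 3 colors are needed.
A valid assignment using 3 colors: A=red, B=green, C=green, D=blue, E=green, F=blue. No two adjacent vertices share a color.

3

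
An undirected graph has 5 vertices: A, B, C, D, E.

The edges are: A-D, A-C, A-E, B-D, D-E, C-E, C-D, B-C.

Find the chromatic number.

A, C, D, E form a clique, so at least 4 colors are needed.
4 colors suffice: color 1 → {C}; color 2 → {D}; color 3 → {A, B}; color 4 → {E}. Each edge has distinct colors on its endpoints.

4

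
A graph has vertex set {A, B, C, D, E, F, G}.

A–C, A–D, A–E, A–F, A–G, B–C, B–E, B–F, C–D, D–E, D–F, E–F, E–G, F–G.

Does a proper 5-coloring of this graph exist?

The chromatic number is 4. A, D, E, F are mutually adjacent (a clique of size 4), so at least 4 colors are needed.
4 colors suffice: color 1 → {C, F}; color 2 → {E}; color 3 → {A, B}; color 4 → {D, G}.
Since 5 ≥ 4, a proper 5-coloring certainly exists.

Yes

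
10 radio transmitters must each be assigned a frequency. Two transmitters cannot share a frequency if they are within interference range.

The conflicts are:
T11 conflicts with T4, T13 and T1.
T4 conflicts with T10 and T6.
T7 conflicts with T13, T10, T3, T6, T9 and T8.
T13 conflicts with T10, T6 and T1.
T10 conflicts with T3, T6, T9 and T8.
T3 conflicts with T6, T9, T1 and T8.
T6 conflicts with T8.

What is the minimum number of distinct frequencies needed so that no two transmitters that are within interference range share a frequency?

T7, T10, T3, T6, T8 pairwise conflict, so at least 5 frequencies are needed.
Using 5 frequencies: T11=2, T4=3, T7=3, T13=4, T10=1, T3=4, T6=2, T9=2, T1=1, T8=5. Every pair that conflicts lands in different frequencies.

5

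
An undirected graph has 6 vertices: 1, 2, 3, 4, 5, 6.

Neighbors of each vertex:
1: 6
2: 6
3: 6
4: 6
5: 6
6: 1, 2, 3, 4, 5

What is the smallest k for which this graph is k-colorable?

1 and 6 are adjacent, so at least 2 colors are needed.
2 colors suffice: color red → {6}; color blue → {1, 2, 3, 4, 5}. Each edge has distinct colors on its endpoints.

2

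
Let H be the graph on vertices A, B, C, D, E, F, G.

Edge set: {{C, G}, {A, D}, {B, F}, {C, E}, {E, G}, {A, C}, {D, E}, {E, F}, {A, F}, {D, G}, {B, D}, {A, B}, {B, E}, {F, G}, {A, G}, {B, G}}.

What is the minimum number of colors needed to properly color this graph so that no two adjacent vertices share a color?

B, E, F, G are pairwise adjacent (a clique of size 4), so at least 4 colors are needed.
4 colors suffice: A=2, B=3, C=3, D=4, E=2, F=4, G=1. No two adjacent vertices share a color.

4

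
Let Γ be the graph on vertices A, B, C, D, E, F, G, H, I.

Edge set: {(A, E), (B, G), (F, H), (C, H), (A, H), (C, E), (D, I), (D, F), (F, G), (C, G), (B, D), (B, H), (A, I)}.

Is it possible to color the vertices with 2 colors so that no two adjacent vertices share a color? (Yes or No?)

No

The cycle B-D-I-A-H-B has odd length 5, so it cannot be 2-colored; at least 3 colors are needed.
So 2 colors are not enough.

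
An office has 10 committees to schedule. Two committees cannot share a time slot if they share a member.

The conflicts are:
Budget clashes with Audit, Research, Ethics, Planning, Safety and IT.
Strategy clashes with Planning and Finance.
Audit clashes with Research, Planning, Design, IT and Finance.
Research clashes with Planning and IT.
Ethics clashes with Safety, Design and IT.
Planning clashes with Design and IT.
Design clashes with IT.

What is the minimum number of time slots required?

Budget, Audit, Research, Planning, IT pairwise conflict, so at least 5 time slots are needed.
5 time slots suffice: time slot 1 → {Budget, Design, Finance}; time slot 2 → {Strategy, Safety, IT}; time slot 3 → {Audit, Ethics}; time slot 4 → {Planning}; time slot 5 → {Research}. No two conflicting committees share a time slot.

5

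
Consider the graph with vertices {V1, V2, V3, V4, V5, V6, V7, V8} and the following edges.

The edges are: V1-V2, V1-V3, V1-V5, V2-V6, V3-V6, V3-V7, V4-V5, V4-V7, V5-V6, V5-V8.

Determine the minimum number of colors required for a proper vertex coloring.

The cycle V7-V3-V6-V5-V4-V7 has odd length 5, so it cannot be 2-colored; at least 3 colors are needed.
3 colors suffice: V1=2, V2=1, V3=1, V4=3, V5=1, V6=2, V7=2, V8=2. Each edge has distinct colors on its endpoints.

3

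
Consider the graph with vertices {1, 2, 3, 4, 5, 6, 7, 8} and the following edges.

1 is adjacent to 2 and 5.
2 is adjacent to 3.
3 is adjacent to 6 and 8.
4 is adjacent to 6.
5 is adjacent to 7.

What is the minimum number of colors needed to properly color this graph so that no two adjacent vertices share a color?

2

4 and 6 are adjacent, so at least 2 colors are needed.
2 colors suffice: color red → {1, 3, 4, 7}; color blue → {2, 5, 6, 8}. Every edge joins two different colors.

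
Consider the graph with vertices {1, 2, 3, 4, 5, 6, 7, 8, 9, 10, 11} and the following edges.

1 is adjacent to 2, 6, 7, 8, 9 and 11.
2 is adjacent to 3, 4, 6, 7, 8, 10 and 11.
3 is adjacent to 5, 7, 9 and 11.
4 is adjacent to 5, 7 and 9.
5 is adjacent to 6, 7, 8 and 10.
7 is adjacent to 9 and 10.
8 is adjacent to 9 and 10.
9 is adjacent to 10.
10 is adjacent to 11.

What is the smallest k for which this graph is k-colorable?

7, 9, 10 form a triangle, so at least 3 colors are needed.
3 colors suffice: 1=c, 2=a, 3=c, 4=c, 5=a, 6=b, 7=b, 8=b, 9=a, 10=c, 11=b. No two adjacent vertices share a color.

3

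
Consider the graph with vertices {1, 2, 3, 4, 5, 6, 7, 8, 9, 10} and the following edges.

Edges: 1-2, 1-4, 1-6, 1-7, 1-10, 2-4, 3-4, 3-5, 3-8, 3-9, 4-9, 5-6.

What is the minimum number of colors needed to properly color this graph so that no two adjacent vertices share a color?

3, 4, 9 are pairwise adjacent, so at least 3 colors are needed.
3 colors suffice: color red → {1, 3}; color blue → {4, 6, 7, 8, 10}; color green → {2, 5, 9}. No two adjacent vertices share a color.

3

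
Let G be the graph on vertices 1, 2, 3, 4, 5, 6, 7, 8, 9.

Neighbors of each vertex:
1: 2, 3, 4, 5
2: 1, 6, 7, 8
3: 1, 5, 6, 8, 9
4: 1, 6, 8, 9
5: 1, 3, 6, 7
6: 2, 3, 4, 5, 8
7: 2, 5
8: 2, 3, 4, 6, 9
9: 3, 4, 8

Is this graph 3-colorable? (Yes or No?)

The chromatic number is 3. 3, 5, 6 form a triangle, so at least 3 colors are needed.
3 colors suffice: color a → {1, 6, 7, 9}; color b → {2, 3, 4}; color c → {5, 8}.
That is already a proper 3-coloring.

Yes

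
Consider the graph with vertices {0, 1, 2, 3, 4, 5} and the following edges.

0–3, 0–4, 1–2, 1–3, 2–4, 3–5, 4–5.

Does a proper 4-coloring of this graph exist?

The chromatic number is 3. The cycle 2-4-0-3-1-2 has odd length 5, so it cannot be 2-colored; at least 3 colors are needed.
One proper 3-coloring: 0=blue, 1=green, 2=blue, 3=red, 4=red, 5=blue.
Since 4 ≥ 3, a proper 4-coloring certainly exists.

Yes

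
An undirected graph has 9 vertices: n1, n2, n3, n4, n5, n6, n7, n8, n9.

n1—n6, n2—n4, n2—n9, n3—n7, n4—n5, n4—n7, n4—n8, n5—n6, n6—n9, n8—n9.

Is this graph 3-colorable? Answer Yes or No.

The chromatic number is 3. The cycle n6-n9-n8-n4-n5-n6 has odd length 5, so it cannot be 2-colored; at least 3 colors are needed.
3 colors suffice: color 1 → {n1, n3, n4, n9}; color 2 → {n2, n6, n7, n8}; color 3 → {n5}.
That is already a proper 3-coloring.

Yes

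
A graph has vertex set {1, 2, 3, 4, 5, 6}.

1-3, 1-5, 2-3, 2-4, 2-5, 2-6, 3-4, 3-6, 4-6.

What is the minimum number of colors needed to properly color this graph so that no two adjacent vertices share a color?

2, 3, 4, 6 are pairwise adjacent (a clique of size 4), so at least 4 colors are needed.
4 colors suffice: color a → {3, 5}; color b → {1, 2}; color c → {4}; color d → {6}. Every edge joins two different colors.

4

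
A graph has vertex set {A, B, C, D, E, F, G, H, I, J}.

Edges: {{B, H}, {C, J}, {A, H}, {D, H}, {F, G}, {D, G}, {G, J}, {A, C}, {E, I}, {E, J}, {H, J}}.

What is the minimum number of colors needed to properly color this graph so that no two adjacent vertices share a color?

D and H are adjacent, so at least 2 colors are needed.
A valid assignment using 2 colors: A=blue, B=blue, C=red, D=blue, E=red, F=blue, G=red, H=red, I=blue, J=blue. No two adjacent vertices share a color.

2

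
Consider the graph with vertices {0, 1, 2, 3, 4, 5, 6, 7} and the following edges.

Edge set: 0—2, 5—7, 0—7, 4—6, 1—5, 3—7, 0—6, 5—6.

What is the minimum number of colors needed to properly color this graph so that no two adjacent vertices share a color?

2

0 and 7 are adjacent, so at least 2 colors are needed.
2 colors suffice: 0=blue, 1=red, 2=red, 3=blue, 4=blue, 5=blue, 6=red, 7=red. Every edge joins two different colors.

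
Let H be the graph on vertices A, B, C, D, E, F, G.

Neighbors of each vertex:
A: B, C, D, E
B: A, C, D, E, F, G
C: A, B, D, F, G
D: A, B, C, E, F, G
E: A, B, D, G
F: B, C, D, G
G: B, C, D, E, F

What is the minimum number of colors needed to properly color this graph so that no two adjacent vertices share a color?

B, C, D, F, G form a clique, so at least 5 colors are needed.
One proper 5-coloring: A=4, B=2, C=3, D=1, E=3, F=5, G=4. Each edge has distinct colors on its endpoints.

5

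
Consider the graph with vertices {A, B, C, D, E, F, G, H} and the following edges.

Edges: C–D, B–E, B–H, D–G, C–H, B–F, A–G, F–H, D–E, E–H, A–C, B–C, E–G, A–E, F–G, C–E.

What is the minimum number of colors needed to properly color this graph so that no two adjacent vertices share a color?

4

B, C, E, H are mutually adjacent (a clique of size 4), so at least 4 colors are needed.
4 colors suffice: color 1 → {E, F}; color 2 → {C, G}; color 3 → {A, D, H}; color 4 → {B}. Each edge has distinct colors on its endpoints.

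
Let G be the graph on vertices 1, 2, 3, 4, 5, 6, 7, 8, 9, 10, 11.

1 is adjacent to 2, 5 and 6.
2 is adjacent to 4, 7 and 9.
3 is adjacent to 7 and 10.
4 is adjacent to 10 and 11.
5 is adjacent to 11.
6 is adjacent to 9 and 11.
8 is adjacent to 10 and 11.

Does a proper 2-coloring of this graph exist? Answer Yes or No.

No

The cycle 4-2-7-3-10-4 has odd length 5, so it cannot be 2-colored; at least 3 colors are needed.
So 2 colors are not enough.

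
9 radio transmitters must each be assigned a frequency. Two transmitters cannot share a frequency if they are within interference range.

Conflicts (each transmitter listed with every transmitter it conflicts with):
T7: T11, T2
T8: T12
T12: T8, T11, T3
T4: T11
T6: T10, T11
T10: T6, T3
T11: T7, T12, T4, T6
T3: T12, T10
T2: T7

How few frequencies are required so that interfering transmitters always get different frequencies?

The cycle T3-T12-T11-T6-T10-T3 has odd length 5, so it cannot be 2-colored; at least 3 frequencies are needed.
A valid assignment using 3 frequencies: T7=2, T8=1, T12=2, T4=2, T6=3, T10=2, T11=1, T3=1, T2=1. No two conflicting transmitters share a frequency.

3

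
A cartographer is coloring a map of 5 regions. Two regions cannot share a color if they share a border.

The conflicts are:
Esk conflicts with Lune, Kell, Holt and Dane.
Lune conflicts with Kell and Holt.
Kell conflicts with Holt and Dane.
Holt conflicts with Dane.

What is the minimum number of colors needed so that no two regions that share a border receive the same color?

Esk, Lune, Kell, Holt are mutually in conflict, so at least 4 colors are needed.
4 colors suffice: color 1 → {Esk}; color 2 → {Kell}; color 3 → {Holt}; color 4 → {Lune, Dane}. Every pair that conflicts lands in different colors.

4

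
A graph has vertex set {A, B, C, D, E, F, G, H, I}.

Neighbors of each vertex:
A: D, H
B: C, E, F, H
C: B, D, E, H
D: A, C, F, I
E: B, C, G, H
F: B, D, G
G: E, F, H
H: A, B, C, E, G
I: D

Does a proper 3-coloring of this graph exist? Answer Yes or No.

No

B, C, E, H form a clique, so at least 4 colors are needed.
So 3 colors are not enough.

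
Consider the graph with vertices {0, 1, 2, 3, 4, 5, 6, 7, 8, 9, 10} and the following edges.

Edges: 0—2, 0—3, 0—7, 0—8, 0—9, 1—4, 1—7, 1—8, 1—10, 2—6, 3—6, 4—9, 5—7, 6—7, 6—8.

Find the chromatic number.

The cycle 4-1-8-0-9-4 has odd length 5, so it cannot be 2-colored; at least 3 colors are needed.
A valid assignment using 3 colors: 0=red, 1=red, 2=blue, 3=blue, 4=blue, 5=red, 6=red, 7=blue, 8=blue, 9=green, 10=blue. Each edge has distinct colors on its endpoints.

3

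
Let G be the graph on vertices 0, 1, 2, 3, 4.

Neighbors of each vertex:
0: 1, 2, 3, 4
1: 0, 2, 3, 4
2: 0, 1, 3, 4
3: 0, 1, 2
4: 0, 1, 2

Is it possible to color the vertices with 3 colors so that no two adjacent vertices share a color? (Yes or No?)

No

0, 1, 2, 4 form a clique, so at least 4 colors are needed.
So 3 colors are not enough.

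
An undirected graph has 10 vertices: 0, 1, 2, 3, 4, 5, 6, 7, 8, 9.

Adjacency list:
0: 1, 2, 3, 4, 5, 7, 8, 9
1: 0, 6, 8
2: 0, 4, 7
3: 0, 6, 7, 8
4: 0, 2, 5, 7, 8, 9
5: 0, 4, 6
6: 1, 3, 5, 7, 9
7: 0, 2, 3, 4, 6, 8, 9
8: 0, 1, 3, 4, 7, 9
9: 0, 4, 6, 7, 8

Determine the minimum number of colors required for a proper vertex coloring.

5

0, 4, 7, 8, 9 are mutually adjacent (a clique of size 5), so at least 5 colors are needed.
A valid assignment using 5 colors: 0=a, 1=b, 2=d, 3=c, 4=c, 5=b, 6=a, 7=b, 8=d, 9=e. No two adjacent vertices share a color.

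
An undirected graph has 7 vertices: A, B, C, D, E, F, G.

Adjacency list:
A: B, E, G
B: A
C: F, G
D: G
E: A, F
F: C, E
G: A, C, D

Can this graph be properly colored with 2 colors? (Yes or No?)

No

The cycle C-G-A-E-F-C has odd length 5, so it cannot be 2-colored; at least 3 colors are needed.
So 2 colors are not enough.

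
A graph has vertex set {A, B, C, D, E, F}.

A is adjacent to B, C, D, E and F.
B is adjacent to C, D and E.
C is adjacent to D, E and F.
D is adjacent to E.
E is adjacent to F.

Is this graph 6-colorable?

Yes

The chromatic number is 5. A, B, C, D, E are pairwise adjacent (a clique of size 5), so at least 5 colors are needed.
5 colors suffice: color 1 → {C}; color 2 → {E}; color 3 → {A}; color 4 → {D, F}; color 5 → {B}.
Since 6 ≥ 5, a proper 6-coloring certainly exists.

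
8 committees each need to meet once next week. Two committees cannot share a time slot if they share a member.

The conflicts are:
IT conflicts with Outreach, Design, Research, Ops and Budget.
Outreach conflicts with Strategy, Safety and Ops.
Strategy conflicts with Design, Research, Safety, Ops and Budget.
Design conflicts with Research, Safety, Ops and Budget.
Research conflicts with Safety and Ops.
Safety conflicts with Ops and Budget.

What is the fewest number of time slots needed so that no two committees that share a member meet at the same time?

Strategy, Design, Research, Safety, Ops pairwise conflict, so at least 5 time slots are needed.
A valid assignment using 5 time slots: IT=2, Outreach=3, Strategy=4, Design=3, Research=5, Safety=2, Ops=1, Budget=1. Each listed conflict is separated.

5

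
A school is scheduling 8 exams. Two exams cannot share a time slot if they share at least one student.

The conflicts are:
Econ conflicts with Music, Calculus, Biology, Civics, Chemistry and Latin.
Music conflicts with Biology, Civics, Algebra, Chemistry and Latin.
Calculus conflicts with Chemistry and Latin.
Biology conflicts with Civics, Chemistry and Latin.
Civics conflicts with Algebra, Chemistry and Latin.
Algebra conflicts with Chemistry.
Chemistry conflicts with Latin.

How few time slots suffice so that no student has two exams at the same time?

6

Econ, Music, Biology, Civics, Chemistry, Latin pairwise conflict, so at least 6 time slots are needed.
A valid assignment using 6 time slots: Econ=3, Music=4, Calculus=2, Biology=6, Civics=2, Algebra=3, Chemistry=1, Latin=5. Every pair that conflicts lands in different time slots.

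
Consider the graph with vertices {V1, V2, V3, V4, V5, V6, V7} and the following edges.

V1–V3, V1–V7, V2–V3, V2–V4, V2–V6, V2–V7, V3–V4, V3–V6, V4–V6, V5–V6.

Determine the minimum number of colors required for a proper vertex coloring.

V2, V3, V4, V6 are pairwise adjacent (a clique of size 4), so at least 4 colors are needed.
4 colors suffice: color 1 → {V3, V5, V7}; color 2 → {V1, V2}; color 3 → {V6}; color 4 → {V4}. No two adjacent vertices share a color.

4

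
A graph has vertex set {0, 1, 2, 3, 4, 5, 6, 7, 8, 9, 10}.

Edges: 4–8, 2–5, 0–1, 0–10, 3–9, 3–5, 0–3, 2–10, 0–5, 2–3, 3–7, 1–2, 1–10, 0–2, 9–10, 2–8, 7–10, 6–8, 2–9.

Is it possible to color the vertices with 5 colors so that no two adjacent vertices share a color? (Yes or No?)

Yes

The chromatic number is 4. 0, 2, 3, 5 form a clique, so at least 4 colors are needed.
One proper 4-coloring: 0=c, 1=d, 2=a, 3=b, 4=a, 5=d, 6=a, 7=a, 8=b, 9=c, 10=b.
Since 5 ≥ 4, a proper 5-coloring certainly exists.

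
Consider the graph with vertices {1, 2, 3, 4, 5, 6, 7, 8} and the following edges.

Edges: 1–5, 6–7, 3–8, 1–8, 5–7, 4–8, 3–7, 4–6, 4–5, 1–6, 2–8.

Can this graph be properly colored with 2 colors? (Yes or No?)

The cycle 8-4-6-7-3-8 has odd length 5, so it cannot be 2-colored; at least 3 colors are needed.
So 2 colors are not enough.

No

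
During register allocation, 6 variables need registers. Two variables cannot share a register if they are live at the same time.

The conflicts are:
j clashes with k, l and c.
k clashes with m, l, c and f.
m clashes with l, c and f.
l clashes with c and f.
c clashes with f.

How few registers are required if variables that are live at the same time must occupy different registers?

k, m, l, c, f all conflict with each other, so at least 5 registers are needed.
5 registers suffice: register 1 → {k}; register 2 → {c}; register 3 → {l}; register 4 → {j, f}; register 5 → {m}. No two conflicting variables share a register.

5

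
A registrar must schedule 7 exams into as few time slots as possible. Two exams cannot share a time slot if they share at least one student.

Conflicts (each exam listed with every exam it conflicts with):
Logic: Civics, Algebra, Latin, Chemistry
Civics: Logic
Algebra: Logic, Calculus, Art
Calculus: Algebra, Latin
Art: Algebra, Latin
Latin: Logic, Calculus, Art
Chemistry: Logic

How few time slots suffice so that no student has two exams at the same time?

Logic and Latin conflict, so at least 2 time slots are needed.
2 time slots suffice: time slot 1 → {Logic, Calculus, Art}; time slot 2 → {Civics, Algebra, Latin, Chemistry}. No two conflicting exams share a time slot.

2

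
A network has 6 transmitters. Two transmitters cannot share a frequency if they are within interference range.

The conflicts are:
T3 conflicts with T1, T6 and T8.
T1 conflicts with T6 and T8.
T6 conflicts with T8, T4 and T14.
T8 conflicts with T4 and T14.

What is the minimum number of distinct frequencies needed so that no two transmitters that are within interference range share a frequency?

T3, T1, T6, T8 pairwise conflict, so at least 4 frequencies are needed.
4 frequencies suffice: frequency 1 → {T8}; frequency 2 → {T6}; frequency 3 → {T1, T4, T14}; frequency 4 → {T3}. No two conflicting transmitters share a frequency.

4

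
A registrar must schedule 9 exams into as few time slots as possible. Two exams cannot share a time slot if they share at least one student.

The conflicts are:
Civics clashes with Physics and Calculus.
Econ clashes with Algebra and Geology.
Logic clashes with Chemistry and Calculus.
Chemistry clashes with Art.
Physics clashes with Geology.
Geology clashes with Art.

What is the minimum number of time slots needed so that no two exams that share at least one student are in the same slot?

The cycle Chemistry-Art-Geology-Physics-Civics-Calculus-Logic-Chemistry has odd length 7, so it cannot be 2-colored; at least 3 time slots are needed.
A valid assignment using 3 time slots: Civics=1, Econ=2, Logic=1, Chemistry=3, Physics=2, Algebra=1, Geology=1, Calculus=2, Art=2. Each listed conflict is separated.

3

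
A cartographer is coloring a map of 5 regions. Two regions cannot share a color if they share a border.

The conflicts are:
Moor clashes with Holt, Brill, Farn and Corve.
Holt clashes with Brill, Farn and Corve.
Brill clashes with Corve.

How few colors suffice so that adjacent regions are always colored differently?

Moor, Holt, Brill, Corve are mutually in conflict, so at least 4 colors are needed.
4 colors suffice: Moor=1, Holt=2, Brill=4, Farn=3, Corve=3. No two conflicting regions share a color.

4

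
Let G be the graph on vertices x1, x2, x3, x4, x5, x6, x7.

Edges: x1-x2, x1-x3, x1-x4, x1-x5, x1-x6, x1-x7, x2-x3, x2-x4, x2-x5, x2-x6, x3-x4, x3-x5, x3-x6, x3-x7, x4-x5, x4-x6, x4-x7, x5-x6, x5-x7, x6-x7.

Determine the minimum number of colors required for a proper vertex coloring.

6

x1, x3, x4, x5, x6, x7 are pairwise adjacent (a clique of size 6), so at least 6 colors are needed.
6 colors suffice: color 1 → {x6}; color 2 → {x5}; color 3 → {x4}; color 4 → {x1}; color 5 → {x3}; color 6 → {x2, x7}. Each edge has distinct colors on its endpoints.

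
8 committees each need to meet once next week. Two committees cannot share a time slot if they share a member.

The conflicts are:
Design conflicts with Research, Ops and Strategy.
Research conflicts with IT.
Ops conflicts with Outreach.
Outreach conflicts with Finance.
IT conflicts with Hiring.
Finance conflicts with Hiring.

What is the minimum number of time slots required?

The cycle Design-Research-IT-Hiring-Finance-Outreach-Ops-Design has odd length 7, so it cannot be 2-colored; at least 3 time slots are needed.
3 time slots suffice: time slot 1 → {Design, Outreach, Hiring}; time slot 2 → {Research, Ops, Finance, Strategy}; time slot 3 → {IT}. No two conflicting committees share a time slot.

3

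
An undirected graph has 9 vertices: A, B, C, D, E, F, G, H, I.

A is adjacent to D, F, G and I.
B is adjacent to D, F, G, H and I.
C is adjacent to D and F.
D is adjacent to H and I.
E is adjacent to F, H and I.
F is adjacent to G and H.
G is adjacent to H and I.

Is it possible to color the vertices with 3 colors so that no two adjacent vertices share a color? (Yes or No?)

No

B, F, G, H form a clique, so at least 4 colors are needed.
So 3 colors are not enough.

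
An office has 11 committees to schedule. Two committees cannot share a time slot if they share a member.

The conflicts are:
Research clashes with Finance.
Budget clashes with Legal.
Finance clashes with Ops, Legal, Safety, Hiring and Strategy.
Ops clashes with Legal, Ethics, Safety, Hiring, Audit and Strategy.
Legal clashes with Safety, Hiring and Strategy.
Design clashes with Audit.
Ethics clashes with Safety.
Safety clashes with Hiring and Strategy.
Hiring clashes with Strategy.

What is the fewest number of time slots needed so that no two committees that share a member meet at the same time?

6

Finance, Ops, Legal, Safety, Hiring, Strategy all conflict with each other, so at least 6 time slots are needed.
A valid assignment using 6 time slots: Research=1, Budget=1, Finance=4, Ops=1, Legal=3, Design=1, Ethics=3, Safety=2, Hiring=5, Audit=2, Strategy=6. Each listed conflict is separated.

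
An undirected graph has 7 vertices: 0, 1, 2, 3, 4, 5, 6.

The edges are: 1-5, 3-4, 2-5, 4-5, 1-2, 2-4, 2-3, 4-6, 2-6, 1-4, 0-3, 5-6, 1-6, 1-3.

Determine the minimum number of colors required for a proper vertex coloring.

5

1, 2, 4, 5, 6 are pairwise adjacent (a clique of size 5), so at least 5 colors are needed.
A valid assignment using 5 colors: 0=a, 1=c, 2=a, 3=d, 4=b, 5=e, 6=d. No two adjacent vertices share a color.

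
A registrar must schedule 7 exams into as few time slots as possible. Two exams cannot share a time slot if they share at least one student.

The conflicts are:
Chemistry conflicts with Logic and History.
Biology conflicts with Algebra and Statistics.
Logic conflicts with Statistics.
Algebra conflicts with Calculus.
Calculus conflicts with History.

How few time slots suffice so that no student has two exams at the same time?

3

The cycle Calculus-Algebra-Biology-Statistics-Logic-Chemistry-History-Calculus has odd length 7, so it cannot be 2-colored; at least 3 time slots are needed.
3 time slots suffice: Chemistry=1, Biology=2, Logic=2, Algebra=3, Calculus=1, Statistics=1, History=2. Each listed conflict is separated.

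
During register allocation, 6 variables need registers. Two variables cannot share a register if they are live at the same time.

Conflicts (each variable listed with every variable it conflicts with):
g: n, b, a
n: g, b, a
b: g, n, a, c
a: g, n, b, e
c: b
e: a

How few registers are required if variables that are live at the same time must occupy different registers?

4

g, n, b, a pairwise conflict, so at least 4 registers are needed.
A valid assignment using 4 registers: g=4, n=3, b=2, a=1, c=1, e=2. Each listed conflict is separated.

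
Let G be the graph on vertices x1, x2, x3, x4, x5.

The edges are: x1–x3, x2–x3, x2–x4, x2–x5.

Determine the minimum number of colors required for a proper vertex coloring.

2

x1 and x3 are adjacent, so at least 2 colors are needed.
2 colors suffice: color 1 → {x1, x2}; color 2 → {x3, x4, x5}. Each edge has distinct colors on its endpoints.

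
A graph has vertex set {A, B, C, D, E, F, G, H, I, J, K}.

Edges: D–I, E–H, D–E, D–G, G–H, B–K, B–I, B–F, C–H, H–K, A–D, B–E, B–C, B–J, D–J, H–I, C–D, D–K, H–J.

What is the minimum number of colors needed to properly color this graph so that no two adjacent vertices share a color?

D and I are adjacent, so at least 2 colors are needed.
2 colors suffice: color red → {B, D, H}; color blue → {A, C, E, F, G, I, J, K}. Every edge joins two different colors.

2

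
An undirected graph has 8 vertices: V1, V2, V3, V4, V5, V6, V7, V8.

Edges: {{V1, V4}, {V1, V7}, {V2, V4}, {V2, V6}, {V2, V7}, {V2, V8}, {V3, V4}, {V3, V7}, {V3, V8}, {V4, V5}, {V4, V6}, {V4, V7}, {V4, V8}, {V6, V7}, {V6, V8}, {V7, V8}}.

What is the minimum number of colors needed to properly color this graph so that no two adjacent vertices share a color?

V2, V4, V6, V7, V8 are mutually adjacent (a clique of size 5), so at least 5 colors are needed.
5 colors suffice: V1=3, V2=5, V3=4, V4=1, V5=2, V6=4, V7=2, V8=3. No two adjacent vertices share a color.

5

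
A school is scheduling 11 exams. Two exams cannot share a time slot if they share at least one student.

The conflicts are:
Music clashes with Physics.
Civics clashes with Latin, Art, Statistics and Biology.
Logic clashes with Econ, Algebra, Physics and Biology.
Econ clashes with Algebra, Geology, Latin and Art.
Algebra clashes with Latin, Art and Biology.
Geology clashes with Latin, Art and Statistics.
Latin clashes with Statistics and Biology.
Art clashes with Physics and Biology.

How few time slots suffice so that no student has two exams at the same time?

Algebra, Latin, Biology all conflict with each other, so at least 3 time slots are needed.
3 time slots suffice: Music=1, Civics=2, Logic=1, Econ=3, Algebra=2, Geology=2, Latin=1, Art=1, Physics=2, Statistics=3, Biology=3. Every pair that conflicts lands in different time slots.

3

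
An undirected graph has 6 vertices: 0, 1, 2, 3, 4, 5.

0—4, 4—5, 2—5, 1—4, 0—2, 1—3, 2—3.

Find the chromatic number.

3

The cycle 1-4-5-2-3-1 has odd length 5, so it cannot be 2-colored; at least 3 colors are needed.
3 colors suffice: color a → {2, 4}; color b → {0, 3, 5}; color c → {1}. Every edge joins two different colors.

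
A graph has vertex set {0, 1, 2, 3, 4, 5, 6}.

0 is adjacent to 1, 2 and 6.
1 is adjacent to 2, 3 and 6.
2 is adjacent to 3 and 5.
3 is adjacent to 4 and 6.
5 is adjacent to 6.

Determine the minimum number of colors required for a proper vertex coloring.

3

1, 3, 6 form a triangle, so at least 3 colors are needed.
3 colors suffice: color a → {0, 3, 5}; color b → {2, 4, 6}; color c → {1}. Each edge has distinct colors on its endpoints.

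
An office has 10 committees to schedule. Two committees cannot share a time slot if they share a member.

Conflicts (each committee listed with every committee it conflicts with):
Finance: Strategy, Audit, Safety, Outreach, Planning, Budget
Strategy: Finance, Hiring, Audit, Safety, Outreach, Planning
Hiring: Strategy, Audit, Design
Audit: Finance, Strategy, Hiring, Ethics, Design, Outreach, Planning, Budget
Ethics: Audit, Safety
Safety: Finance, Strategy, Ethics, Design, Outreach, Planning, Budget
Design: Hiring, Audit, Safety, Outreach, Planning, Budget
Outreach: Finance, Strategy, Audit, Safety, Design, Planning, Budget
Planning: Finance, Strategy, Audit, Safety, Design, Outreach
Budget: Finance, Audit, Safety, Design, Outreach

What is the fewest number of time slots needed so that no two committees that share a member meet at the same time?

5

Finance, Strategy, Audit, Outreach, Planning pairwise conflict, so at least 5 time slots are needed.
A valid assignment using 5 time slots: Finance=4, Strategy=3, Hiring=2, Audit=1, Ethics=2, Safety=1, Design=3, Outreach=2, Planning=5, Budget=5. No two conflicting committees share a time slot.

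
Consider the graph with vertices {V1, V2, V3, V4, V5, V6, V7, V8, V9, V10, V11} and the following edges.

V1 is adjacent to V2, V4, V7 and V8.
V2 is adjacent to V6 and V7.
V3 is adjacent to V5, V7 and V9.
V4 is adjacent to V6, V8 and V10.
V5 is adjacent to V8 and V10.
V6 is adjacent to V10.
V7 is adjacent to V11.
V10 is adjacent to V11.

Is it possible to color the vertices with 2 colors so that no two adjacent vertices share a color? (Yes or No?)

V4, V6, V10 are pairwise adjacent, so at least 3 colors are needed.
So 2 colors are not enough.

No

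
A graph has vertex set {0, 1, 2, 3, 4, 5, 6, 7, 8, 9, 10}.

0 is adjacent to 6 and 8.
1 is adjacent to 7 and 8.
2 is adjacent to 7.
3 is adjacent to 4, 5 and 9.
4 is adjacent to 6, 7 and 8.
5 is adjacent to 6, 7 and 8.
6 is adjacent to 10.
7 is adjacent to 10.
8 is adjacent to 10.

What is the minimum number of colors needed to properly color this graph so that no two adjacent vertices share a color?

2

3 and 9 are adjacent, so at least 2 colors are needed.
A valid assignment using 2 colors: 0=b, 1=b, 2=b, 3=a, 4=b, 5=b, 6=a, 7=a, 8=a, 9=b, 10=b. Every edge joins two different colors.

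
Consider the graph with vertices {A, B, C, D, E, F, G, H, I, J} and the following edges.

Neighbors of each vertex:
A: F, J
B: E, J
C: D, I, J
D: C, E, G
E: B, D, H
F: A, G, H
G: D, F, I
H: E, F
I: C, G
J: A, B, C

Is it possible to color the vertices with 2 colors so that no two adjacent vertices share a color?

The cycle G-F-H-E-D-G has odd length 5, so it cannot be 2-colored; at least 3 colors are needed.
So 2 colors are not enough.

No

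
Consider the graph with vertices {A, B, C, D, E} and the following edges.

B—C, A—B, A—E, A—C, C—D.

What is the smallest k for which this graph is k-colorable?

A, B, C form a triangle, so at least 3 colors are needed.
3 colors suffice: color 1 → {A, D}; color 2 → {C, E}; color 3 → {B}. Every edge joins two different colors.

3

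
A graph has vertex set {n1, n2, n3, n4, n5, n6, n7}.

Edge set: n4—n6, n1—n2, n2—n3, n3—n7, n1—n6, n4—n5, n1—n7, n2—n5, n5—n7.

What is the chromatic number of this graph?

3

The cycle n1-n7-n5-n4-n6-n1 has odd length 5, so it cannot be 2-colored; at least 3 colors are needed.
3 colors suffice: color 1 → {n1, n3, n5}; color 2 → {n2, n6, n7}; color 3 → {n4}. Every edge joins two different colors.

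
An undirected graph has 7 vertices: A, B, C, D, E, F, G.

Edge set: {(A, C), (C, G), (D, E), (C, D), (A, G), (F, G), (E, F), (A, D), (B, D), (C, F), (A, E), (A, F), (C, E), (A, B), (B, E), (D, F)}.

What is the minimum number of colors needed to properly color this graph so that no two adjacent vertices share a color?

5

A, C, D, E, F form a clique, so at least 5 colors are needed.
One proper 5-coloring: A=1, B=3, C=3, D=2, E=4, F=5, G=2. Each edge has distinct colors on its endpoints.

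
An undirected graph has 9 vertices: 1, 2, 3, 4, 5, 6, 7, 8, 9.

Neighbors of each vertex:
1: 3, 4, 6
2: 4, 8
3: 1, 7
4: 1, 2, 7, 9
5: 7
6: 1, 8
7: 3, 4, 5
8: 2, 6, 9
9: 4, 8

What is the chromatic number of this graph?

3

The cycle 8-6-1-4-9-8 has odd length 5, so it cannot be 2-colored; at least 3 colors are needed.
3 colors suffice: color a → {3, 4, 5, 8}; color b → {1, 2, 7, 9}; color c → {6}. Every edge joins two different colors.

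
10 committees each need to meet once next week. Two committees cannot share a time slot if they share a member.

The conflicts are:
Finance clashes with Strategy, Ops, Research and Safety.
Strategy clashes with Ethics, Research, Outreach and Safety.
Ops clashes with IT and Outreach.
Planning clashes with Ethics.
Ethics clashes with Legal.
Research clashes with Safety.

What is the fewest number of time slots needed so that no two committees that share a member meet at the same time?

Finance, Strategy, Research, Safety all conflict with each other, so at least 4 time slots are needed.
A valid assignment using 4 time slots: Finance=2, Strategy=1, Ops=1, Planning=1, Ethics=2, IT=2, Research=3, Outreach=2, Safety=4, Legal=1. Each listed conflict is separated.

4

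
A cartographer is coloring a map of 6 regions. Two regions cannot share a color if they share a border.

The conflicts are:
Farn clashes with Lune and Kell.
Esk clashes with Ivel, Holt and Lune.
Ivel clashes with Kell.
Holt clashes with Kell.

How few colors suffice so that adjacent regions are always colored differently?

The cycle Kell-Farn-Lune-Esk-Holt-Kell has odd length 5, so it cannot be 2-colored; at least 3 colors are needed.
A valid assignment using 3 colors: Farn=3, Esk=1, Ivel=2, Holt=2, Lune=2, Kell=1. Each listed conflict is separated.

3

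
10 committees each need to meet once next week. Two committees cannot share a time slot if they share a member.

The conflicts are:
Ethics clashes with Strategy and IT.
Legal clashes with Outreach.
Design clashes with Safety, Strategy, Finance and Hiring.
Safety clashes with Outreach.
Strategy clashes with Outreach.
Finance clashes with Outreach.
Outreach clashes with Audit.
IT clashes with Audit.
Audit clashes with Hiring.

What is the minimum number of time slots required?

3

The cycle Ethics-IT-Audit-Outreach-Strategy-Ethics has odd length 5, so it cannot be 2-colored; at least 3 time slots are needed.
3 time slots suffice: time slot 1 → {Design, Outreach, IT}; time slot 2 → {Legal, Safety, Strategy, Finance, Audit}; time slot 3 → {Ethics, Hiring}. Each listed conflict is separated.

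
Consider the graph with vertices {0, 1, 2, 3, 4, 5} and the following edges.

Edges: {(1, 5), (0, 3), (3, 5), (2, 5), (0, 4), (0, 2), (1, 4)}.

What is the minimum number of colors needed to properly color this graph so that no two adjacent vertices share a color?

The cycle 4-0-3-5-1-4 has odd length 5, so it cannot be 2-colored; at least 3 colors are needed.
3 colors suffice: color a → {0, 5}; color b → {2, 3, 4}; color c → {1}. Each edge has distinct colors on its endpoints.

3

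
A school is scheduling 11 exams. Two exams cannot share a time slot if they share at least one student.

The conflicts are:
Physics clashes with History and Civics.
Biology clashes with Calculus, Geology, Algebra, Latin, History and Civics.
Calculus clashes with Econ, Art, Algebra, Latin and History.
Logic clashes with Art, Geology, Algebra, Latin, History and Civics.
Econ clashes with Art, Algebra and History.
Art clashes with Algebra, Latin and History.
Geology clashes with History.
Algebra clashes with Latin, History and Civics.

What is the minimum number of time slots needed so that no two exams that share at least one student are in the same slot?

5

Calculus, Econ, Art, Algebra, History are mutually in conflict, so at least 5 time slots are needed.
Using 5 time slots: Physics=2, Biology=3, Calculus=5, Logic=3, Econ=3, Art=4, Geology=2, Algebra=2, Latin=1, History=1, Civics=1. Every pair that conflicts lands in different time slots.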